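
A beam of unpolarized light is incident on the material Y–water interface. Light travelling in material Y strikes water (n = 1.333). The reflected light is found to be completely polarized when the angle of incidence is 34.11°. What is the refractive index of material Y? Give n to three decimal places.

n ≈ 1.968

Full polarization of the reflected beam means tan θ_B = n₂/n₁, where n₁ is the incident medium (material Y).
n₁ = n₂ / tan θ_B = 1.333 / tan 34.11° = 1.968.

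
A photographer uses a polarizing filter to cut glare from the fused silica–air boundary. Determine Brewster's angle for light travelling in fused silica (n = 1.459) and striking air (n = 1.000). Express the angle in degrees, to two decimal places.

Here n₂/n₁ = 1.000/1.459 = 0.6854, and Brewster's law gives tan θ_B = n₂/n₁.
So θ_B = arctan 0.6854 = 34.43°.

θ_B ≈ 34.43°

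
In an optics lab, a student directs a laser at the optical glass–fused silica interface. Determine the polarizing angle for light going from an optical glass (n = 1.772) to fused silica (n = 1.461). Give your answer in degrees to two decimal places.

tan θ_B = n₂/n₁ = 1.461/1.772 = 0.8245. Taking the arctangent, θ_B = 39.51°.

θ_B ≈ 39.51°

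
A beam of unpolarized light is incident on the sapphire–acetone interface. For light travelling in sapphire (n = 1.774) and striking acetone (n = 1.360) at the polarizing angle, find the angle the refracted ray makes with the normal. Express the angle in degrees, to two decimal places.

First find Brewster's angle: tan θ_B = 1.360/1.774 = 0.7666, giving θ_B = 37.47°.
Since θ_B + θ_t = 90° at Brewster incidence, θ_t = 90° − 37.47° = 52.53°.

θ_t ≈ 52.53°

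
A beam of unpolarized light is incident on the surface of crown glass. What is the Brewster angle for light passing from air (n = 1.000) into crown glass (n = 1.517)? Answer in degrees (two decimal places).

θ_B ≈ 56.61°

tan θ_B = n₂/n₁ = 1.517/1.000 = 1.5170.
θ_B = arctan(1.5170) = 56.61°.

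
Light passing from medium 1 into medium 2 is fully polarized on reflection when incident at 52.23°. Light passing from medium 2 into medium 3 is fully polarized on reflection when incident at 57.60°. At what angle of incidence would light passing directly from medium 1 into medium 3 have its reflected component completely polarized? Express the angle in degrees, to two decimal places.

θ_B ≈ 63.82°

Each Brewster angle gives a ratio: n₂/n₁ = tan 52.23° = 1.2906, n₃/n₂ = tan 57.60° = 1.5757.
n₃/n₁ = 2.0336. Then tan θ_B(1→3) = n₃/n₁, so θ_B(1→3) = arctan(2.0336) = 63.82°.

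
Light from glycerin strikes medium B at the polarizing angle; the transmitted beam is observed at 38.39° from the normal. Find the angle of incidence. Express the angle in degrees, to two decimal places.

θ_B ≈ 51.61°

Since the reflected and refracted rays are at right angles at the polarizing angle, θ_B + θ_t = 90°.
So θ_B = 90° − θ_t = 90° − 38.39° = 51.61°.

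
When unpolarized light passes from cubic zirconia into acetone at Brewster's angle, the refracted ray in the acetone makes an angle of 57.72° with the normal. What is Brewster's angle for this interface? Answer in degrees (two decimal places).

θ_B ≈ 32.28°

Since the reflected and refracted rays are at right angles at the polarizing angle, θ_B + θ_t = 90°.
So θ_B = 90° − θ_t = 90° − 57.72° = 32.28°.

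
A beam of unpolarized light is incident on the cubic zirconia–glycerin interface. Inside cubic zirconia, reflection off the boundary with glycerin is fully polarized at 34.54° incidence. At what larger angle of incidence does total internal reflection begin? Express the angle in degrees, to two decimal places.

tan θ_B = n₂/n₁ = tan 34.54° = 0.6883.
Total internal reflection: sin θ_c = n₂/n₁ = 0.6883.
θ_c = arcsin(0.6883) = 43.50°.

θ_c ≈ 43.50°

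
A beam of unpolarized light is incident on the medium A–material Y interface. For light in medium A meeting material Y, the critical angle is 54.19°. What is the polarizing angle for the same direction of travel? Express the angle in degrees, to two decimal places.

n₂/n₁ = sin θ_c = sin 54.19° = 0.8110.
tan θ_B equals the same ratio, so θ_B = arctan(0.8110) = 39.04°.

θ_B ≈ 39.04°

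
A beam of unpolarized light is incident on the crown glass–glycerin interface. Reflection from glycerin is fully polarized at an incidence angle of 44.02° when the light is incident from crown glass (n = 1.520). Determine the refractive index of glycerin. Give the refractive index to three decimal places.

n ≈ 1.469

Brewster's law: tan θ_B = n₂/n₁ (light incident in crown glass, refracted into glycerin).
n₂ = n₁ tan θ_B = 1.520 × tan 44.02° = 1.469.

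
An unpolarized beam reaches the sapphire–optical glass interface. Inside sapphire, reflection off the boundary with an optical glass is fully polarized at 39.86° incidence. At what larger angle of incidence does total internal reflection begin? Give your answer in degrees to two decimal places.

θ_c ≈ 56.61°

n₂/n₁ = tan 39.86° = 0.8349; the critical angle satisfies sin θ_c = n₂/n₁.
θ_c = arcsin(0.8349) = 56.61°.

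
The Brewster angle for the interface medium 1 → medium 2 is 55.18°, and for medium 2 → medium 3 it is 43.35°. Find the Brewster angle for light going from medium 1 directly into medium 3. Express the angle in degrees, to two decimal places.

Each Brewster angle gives a ratio: n₂/n₁ = tan 55.18° = 1.4377, n₃/n₂ = tan 43.35° = 0.9440.
Multiplying, n₃/n₁ = 1.4377 × 0.9440 = 1.3572, and θ_B(1→3) = arctan 1.3572 = 53.62°.

θ_B ≈ 53.62°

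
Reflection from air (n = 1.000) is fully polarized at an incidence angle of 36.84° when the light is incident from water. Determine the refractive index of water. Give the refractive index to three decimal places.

Brewster's law: tan θ_B = n₂/n₁ (light incident in water, refracted into air).
n₁ = n₂ / tan θ_B = 1.000 / tan 36.84° = 1.335.

n ≈ 1.335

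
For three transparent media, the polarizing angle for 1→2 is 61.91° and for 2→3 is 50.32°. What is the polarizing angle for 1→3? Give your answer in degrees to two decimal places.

Each Brewster angle gives a ratio: n₂/n₁ = tan 61.91° = 1.8736, n₃/n₂ = tan 50.32° = 1.2054.
So n₃/n₁ = (n₂/n₁)(n₃/n₂) = 1.8736 × 1.2054 = 2.2584.
θ_B(1→3) = arctan(2.2584) = 66.12°.

θ_B ≈ 66.12°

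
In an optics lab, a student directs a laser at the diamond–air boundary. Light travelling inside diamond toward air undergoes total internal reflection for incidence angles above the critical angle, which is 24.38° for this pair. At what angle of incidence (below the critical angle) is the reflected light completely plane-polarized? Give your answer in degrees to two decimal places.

θ_B ≈ 22.43°

n₂/n₁ = sin θ_c = sin 24.38° = 0.4128.
tan θ_B equals the same ratio, so θ_B = arctan(0.4128) = 22.43°.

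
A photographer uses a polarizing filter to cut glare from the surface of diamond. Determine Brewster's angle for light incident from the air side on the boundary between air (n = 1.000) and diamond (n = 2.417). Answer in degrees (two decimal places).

Brewster's condition: tan θ_B = n₂/n₁ = 2.417/1.000 = 2.4170.
So θ_B = arctan 2.4170 = 67.52°.

θ_B ≈ 67.52°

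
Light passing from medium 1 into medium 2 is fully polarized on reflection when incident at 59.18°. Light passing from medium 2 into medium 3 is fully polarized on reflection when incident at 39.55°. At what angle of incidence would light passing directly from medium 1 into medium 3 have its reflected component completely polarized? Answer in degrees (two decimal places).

n₂/n₁ = tan 59.18° = 1.6762 and n₃/n₂ = tan 39.55° = 0.8258.
n₃/n₁ = 1.3842. Then tan θ_B(1→3) = n₃/n₁, so θ_B(1→3) = arctan(1.3842) = 54.15°.

θ_B ≈ 54.15°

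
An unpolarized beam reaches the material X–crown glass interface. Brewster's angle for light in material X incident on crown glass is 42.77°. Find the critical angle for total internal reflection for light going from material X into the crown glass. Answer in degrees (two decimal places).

θ_c ≈ 67.67°

tan θ_B = n₂/n₁ = tan 42.77° = 0.9250.
Total internal reflection: sin θ_c = n₂/n₁ = 0.9250.
θ_c = arcsin(0.9250) = 67.67°.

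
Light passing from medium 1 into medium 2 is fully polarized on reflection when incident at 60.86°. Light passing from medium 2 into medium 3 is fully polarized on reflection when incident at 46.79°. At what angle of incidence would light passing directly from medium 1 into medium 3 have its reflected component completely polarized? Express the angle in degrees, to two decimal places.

θ_B ≈ 62.36°

n₂/n₁ = tan 60.86° = 1.7937 and n₃/n₂ = tan 46.79° = 1.0645.
So n₃/n₁ = (n₂/n₁)(n₃/n₂) = 1.7937 × 1.0645 = 1.9094.
θ_B(1→3) = arctan(1.9094) = 62.36°.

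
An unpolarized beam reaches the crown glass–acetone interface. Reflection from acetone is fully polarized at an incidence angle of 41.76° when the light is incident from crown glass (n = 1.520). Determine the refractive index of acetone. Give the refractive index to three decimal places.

At Brewster's angle, tan θ_B = n₂/n₁ with n₁ on the incident side (crown glass) and n₂ on the transmitted side (acetone).
n₂ = n₁ tan θ_B = 1.520 × tan 41.76° = 1.357.

n ≈ 1.357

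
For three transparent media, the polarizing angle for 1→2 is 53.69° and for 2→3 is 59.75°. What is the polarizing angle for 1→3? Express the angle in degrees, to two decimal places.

θ_B ≈ 66.80°

Each Brewster angle gives a ratio: n₂/n₁ = tan 53.69° = 1.3608, n₃/n₂ = tan 59.75° = 1.7147.
So n₃/n₁ = (n₂/n₁)(n₃/n₂) = 1.3608 × 1.7147 = 2.3335.
θ_B(1→3) = arctan(2.3335) = 66.80°.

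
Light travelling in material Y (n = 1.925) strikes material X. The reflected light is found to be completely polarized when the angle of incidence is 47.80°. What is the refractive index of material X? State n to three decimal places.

At the Brewster angle, tan θ_B = n₂/n₁ with n₁ on the incident side (material Y) and n₂ on the transmitted side (material X).
n₂ = n₁ tan θ_B = 1.925 × tan 47.80° = 2.123.

n ≈ 2.123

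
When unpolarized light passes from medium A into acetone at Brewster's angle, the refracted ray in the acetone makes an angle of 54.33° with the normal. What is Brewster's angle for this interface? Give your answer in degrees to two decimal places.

Since the reflected and refracted rays are at right angles at the polarizing angle, θ_B + θ_t = 90°.
So θ_B = 90° − θ_t = 90° − 54.33° = 35.67°.

θ_B ≈ 35.67°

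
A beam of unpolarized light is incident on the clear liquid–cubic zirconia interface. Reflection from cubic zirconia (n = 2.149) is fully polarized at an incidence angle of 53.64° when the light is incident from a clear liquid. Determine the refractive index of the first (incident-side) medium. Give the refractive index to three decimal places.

At Brewster's angle, tan θ_B = n₂/n₁ with n₁ on the incident side (a clear liquid) and n₂ on the transmitted side (cubic zirconia).
n₁ = n₂ / tan θ_B = 2.149 / tan 53.64° = 1.582.

n ≈ 1.582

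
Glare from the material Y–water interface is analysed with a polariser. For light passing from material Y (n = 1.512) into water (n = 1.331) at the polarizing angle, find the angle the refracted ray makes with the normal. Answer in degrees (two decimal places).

θ_t ≈ 48.64°

θ_B = arctan(n₂/n₁) = arctan(1.331/1.512) = 41.36°.
Since θ_B + θ_t = 90° at Brewster incidence, θ_t = 90° − 41.36° = 48.64°.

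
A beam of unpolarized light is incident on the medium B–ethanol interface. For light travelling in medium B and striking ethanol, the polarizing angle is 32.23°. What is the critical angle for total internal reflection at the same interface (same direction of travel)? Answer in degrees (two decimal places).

θ_c ≈ 39.08°

tan θ_B = n₂/n₁ = tan 32.23° = 0.6305.
Total internal reflection: sin θ_c = n₂/n₁ = 0.6305.
θ_c = arcsin(0.6305) = 39.08°.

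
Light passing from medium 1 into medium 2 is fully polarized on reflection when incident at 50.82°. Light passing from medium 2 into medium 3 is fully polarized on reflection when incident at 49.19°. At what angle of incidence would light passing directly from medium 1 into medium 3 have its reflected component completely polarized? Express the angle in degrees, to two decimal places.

n₂/n₁ = tan 50.82° = 1.2270 and n₃/n₂ = tan 49.19° = 1.1581.
So n₃/n₁ = (n₂/n₁)(n₃/n₂) = 1.2270 × 1.1581 = 1.4210.
θ_B(1→3) = arctan(1.4210) = 54.86°.

θ_B ≈ 54.86°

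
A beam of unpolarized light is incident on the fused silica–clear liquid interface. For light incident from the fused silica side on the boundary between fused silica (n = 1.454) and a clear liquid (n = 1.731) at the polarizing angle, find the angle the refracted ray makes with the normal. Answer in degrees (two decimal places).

θ_t ≈ 40.03°

First find Brewster's angle: tan θ_B = 1.731/1.454 = 1.1905, giving θ_B = 49.97°.
Since θ_B + θ_t = 90° at Brewster incidence, θ_t = 90° − 49.97° = 40.03°.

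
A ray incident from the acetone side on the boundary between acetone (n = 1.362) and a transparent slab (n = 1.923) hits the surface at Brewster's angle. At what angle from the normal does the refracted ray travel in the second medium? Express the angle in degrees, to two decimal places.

First find Brewster's angle: tan θ_B = 1.923/1.362 = 1.4119, giving θ_B = 54.69°.
Since θ_B + θ_t = 90° at Brewster incidence, θ_t = 90° − 54.69° = 35.31°.

θ_t ≈ 35.31°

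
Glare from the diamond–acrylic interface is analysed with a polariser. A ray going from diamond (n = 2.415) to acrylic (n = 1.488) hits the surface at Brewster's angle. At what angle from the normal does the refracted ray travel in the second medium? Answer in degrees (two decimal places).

First find Brewster's angle: tan θ_B = 1.488/2.415 = 0.6161, giving θ_B = 31.64°.
The refracted ray is perpendicular to the reflected ray, so θ_t = 90° − θ_B = 58.36°.

θ_t ≈ 58.36°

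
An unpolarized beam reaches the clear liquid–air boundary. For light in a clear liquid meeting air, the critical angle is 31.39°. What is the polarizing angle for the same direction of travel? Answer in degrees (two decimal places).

sin θ_c = n₂/n₁, so n₂/n₁ = sin 31.39° = 0.5209.
Brewster: tan θ_B = n₂/n₁ = 0.5209.
θ_B = arctan(0.5209) = 27.51°.

θ_B ≈ 27.51°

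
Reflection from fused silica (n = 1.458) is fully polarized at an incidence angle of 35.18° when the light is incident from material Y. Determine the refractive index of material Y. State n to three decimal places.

At Brewster's angle, tan θ_B = n₂/n₁ with n₁ on the incident side (material Y) and n₂ on the transmitted side (fused silica).
n₁ = n₂ / tan θ_B = 1.458 / tan 35.18° = 2.068.

n ≈ 2.068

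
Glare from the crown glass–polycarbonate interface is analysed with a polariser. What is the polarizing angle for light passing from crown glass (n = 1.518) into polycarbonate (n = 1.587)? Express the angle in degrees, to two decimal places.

θ_B ≈ 46.27°

The reflected p-component vanishes when tan θ_B = n₂/n₁.
Brewster's condition: tan θ_B = n₂/n₁ = 1.587/1.518 = 1.0455.
So θ_B = arctan 1.0455 = 46.27°.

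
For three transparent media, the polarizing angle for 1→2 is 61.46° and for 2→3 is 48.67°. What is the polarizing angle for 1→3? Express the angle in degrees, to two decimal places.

tan θ_B(1→2) = n₂/n₁ = tan 61.46° = 1.8387.
tan θ_B(2→3) = n₃/n₂ = tan 48.67° = 1.1371.
So n₃/n₁ = (n₂/n₁)(n₃/n₂) = 1.8387 × 1.1371 = 2.0907.
θ_B(1→3) = arctan(2.0907) = 64.44°.

θ_B ≈ 64.44°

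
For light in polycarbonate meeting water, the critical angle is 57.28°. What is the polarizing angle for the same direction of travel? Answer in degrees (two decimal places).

At the critical angle sin θ_c = n₂/n₁, giving n₂/n₁ = sin 57.28° = 0.8413.
Then tan θ_B = n₂/n₁ = 0.8413, so θ_B = arctan 0.8413 = 40.07°.

θ_B ≈ 40.07°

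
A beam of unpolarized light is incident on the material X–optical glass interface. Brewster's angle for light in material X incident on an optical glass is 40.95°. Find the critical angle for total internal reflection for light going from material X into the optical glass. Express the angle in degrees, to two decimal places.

tan θ_B = n₂/n₁ = tan 40.95° = 0.8678.
Total internal reflection: sin θ_c = n₂/n₁ = 0.8678.
θ_c = arcsin(0.8678) = 60.20°.

θ_c ≈ 60.20°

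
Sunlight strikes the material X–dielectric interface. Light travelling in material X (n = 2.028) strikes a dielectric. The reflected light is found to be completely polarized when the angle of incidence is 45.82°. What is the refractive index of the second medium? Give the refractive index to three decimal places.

Brewster's law: tan θ_B = n₂/n₁ (light incident in material X, refracted into a dielectric).
n₂ = n₁ tan θ_B = 2.028 × tan 45.82° = 2.087.

n ≈ 2.087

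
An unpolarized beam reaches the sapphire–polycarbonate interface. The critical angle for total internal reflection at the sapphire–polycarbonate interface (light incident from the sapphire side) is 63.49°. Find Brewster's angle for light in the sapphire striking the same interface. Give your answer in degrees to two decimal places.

θ_B ≈ 41.82°

sin θ_c = n₂/n₁, so n₂/n₁ = sin 63.49° = 0.8949.
Brewster: tan θ_B = n₂/n₁ = 0.8949.
θ_B = arctan(0.8949) = 41.82°.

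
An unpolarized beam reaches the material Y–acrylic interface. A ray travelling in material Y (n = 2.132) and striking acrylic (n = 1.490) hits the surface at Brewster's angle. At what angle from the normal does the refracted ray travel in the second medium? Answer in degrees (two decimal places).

θ_B = arctan(n₂/n₁) = arctan(1.490/2.132) = 34.95°.
Since θ_B + θ_t = 90° at Brewster incidence, θ_t = 90° − 34.95° = 55.05°.

θ_t ≈ 55.05°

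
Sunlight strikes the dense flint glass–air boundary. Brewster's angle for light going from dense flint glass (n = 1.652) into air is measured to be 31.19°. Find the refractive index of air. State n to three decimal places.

n ≈ 1.000

At Brewster's angle, tan θ_B = n₂/n₁ with n₁ on the incident side (dense flint glass) and n₂ on the transmitted side (air).
n₂ = n₁ tan θ_B = 1.652 × tan 31.19° = 1.000.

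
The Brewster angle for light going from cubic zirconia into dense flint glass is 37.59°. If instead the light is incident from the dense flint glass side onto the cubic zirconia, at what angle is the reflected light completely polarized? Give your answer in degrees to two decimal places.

θ_B' ≈ 52.41°

tan θ_B' = n₁/n₂ = 1/tan θ_B, so θ_B' = 90° − θ_B.
θ_B' = 90° − 37.59° = 52.41°.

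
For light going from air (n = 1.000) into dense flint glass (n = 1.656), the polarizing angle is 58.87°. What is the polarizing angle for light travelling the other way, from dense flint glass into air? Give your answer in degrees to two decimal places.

θ_B' ≈ 31.13°

Reversing the direction swaps n₁ and n₂, so tan θ_B' = 1/tan θ_B and θ_B' = 90° − θ_B.
Hence θ_B' = 90° − 58.87° = 31.13°.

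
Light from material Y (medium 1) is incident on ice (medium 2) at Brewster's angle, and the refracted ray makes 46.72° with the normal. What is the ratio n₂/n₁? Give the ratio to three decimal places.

θ_B + θ_t = 90°, so θ_B = 90° − 46.72° = 43.28°.
Then n₂/n₁ = tan θ_B = tan 43.28° = 0.942.

n₂/n₁ ≈ 0.942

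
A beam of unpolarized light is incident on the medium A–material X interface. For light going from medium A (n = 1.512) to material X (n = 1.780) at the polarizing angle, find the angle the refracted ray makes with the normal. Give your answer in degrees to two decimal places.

θ_t ≈ 40.35°

θ_B = arctan(n₂/n₁) = arctan(1.780/1.512) = 49.65°.
The refracted ray is perpendicular to the reflected ray, so θ_t = 90° − θ_B = 40.35°.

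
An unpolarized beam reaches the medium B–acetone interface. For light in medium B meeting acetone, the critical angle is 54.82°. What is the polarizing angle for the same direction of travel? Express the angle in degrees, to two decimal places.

sin θ_c = n₂/n₁, so n₂/n₁ = sin 54.82° = 0.8173.
Brewster: tan θ_B = n₂/n₁ = 0.8173.
θ_B = arctan(0.8173) = 39.26°.

θ_B ≈ 39.26°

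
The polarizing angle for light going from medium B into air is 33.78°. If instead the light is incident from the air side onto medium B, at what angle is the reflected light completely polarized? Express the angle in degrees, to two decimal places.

The two Brewster angles are complementary: θ_B' = 90° − θ_B = 90° − 33.78° = 56.22°.

θ_B' ≈ 56.22°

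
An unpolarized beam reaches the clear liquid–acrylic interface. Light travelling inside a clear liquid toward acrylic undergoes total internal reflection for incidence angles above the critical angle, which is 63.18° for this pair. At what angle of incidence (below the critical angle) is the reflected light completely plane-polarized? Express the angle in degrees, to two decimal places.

n₂/n₁ = sin θ_c = sin 63.18° = 0.8924.
tan θ_B equals the same ratio, so θ_B = arctan(0.8924) = 41.75°.

θ_B ≈ 41.75°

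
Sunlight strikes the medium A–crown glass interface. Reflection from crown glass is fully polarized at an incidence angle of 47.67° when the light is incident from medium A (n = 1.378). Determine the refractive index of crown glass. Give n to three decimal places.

Brewster's law: tan θ_B = n₂/n₁ (light incident in medium A, refracted into crown glass).
n₂ = n₁ tan θ_B = 1.378 × tan 47.67° = 1.513.

n ≈ 1.513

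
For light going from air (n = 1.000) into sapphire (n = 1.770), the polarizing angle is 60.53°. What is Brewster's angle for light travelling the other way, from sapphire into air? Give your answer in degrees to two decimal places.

Reversing the direction swaps n₁ and n₂, so tan θ_B' = 1/tan θ_B and θ_B' = 90° − θ_B.
Hence θ_B' = 90° − 60.53° = 29.47°.

θ_B' ≈ 29.47°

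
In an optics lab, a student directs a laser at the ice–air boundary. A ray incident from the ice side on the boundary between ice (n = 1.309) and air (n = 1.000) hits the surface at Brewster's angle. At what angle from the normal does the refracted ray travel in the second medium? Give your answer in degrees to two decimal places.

First find Brewster's angle: tan θ_B = 1.000/1.309 = 0.7639, giving θ_B = 37.38°.
At Brewster's angle the reflected and refracted rays are perpendicular, so θ_t = 90° − θ_B = 90° − 37.38° = 52.62°.

θ_t ≈ 52.62°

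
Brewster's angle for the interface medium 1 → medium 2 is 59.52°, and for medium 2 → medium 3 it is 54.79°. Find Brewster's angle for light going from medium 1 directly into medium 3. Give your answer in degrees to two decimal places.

θ_B ≈ 67.44°

Each Brewster angle gives a ratio: n₂/n₁ = tan 59.52° = 1.6990, n₃/n₂ = tan 54.79° = 1.4171.
Multiplying, n₃/n₁ = 1.6990 × 1.4171 = 2.4076, and θ_B(1→3) = arctan 2.4076 = 67.44°.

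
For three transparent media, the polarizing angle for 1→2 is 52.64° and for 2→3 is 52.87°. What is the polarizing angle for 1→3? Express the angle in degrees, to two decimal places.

n₂/n₁ = tan 52.64° = 1.3098 and n₃/n₂ = tan 52.87° = 1.3208.
Multiplying, n₃/n₁ = 1.3098 × 1.3208 = 1.7300, and θ_B(1→3) = arctan 1.7300 = 59.97°.

θ_B ≈ 59.97°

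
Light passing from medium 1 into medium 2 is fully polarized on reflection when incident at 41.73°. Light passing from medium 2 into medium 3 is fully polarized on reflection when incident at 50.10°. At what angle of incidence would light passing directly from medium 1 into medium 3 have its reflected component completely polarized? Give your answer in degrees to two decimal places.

θ_B ≈ 46.85°

Each Brewster angle gives a ratio: n₂/n₁ = tan 41.73° = 0.8919, n₃/n₂ = tan 50.10° = 1.1960.
n₃/n₁ = 1.0667. Then tan θ_B(1→3) = n₃/n₁, so θ_B(1→3) = arctan(1.0667) = 46.85°.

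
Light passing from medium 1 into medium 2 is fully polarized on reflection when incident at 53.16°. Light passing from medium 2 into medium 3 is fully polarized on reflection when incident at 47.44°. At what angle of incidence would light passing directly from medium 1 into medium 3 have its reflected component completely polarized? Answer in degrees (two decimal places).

θ_B ≈ 55.47°

n₂/n₁ = tan 53.16° = 1.3348 and n₃/n₂ = tan 47.44° = 1.0890.
n₃/n₁ = 1.4536. Then tan θ_B(1→3) = n₃/n₁, so θ_B(1→3) = arctan(1.4536) = 55.47°.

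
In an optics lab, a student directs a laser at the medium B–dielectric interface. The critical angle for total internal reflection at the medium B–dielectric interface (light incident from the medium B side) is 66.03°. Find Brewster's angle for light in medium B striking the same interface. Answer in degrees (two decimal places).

θ_B ≈ 42.42°

sin θ_c = n₂/n₁, so n₂/n₁ = sin 66.03° = 0.9138.
Brewster: tan θ_B = n₂/n₁ = 0.9138.
θ_B = arctan(0.9138) = 42.42°.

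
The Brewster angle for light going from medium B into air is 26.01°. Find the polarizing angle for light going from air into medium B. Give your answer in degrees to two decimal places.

θ_B' ≈ 63.99°

tan θ_B' = n₁/n₂ = 1/tan θ_B, so θ_B' = 90° − θ_B.
θ_B' = 90° − 26.01° = 63.99°.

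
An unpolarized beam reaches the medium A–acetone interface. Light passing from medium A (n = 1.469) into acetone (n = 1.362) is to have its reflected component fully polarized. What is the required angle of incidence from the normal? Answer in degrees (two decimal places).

At Brewster's angle the reflected and refracted rays are perpendicular, which with Snell's law gives tan θ_B = n₂/n₁.
tan θ_B = n₂/n₁ = 1.362/1.469 = 0.9272. Taking the arctangent, θ_B = 42.84°.

θ_B ≈ 42.84°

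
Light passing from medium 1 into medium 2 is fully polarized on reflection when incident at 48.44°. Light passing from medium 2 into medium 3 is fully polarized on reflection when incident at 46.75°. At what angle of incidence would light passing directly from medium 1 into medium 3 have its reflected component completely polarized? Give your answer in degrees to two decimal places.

tan θ_B(1→2) = n₂/n₁ = tan 48.44° = 1.1279.
tan θ_B(2→3) = n₃/n₂ = tan 46.75° = 1.0630.
So n₃/n₁ = (n₂/n₁)(n₃/n₂) = 1.1279 × 1.0630 = 1.1990.
θ_B(1→3) = arctan(1.1990) = 50.17°.

θ_B ≈ 50.17°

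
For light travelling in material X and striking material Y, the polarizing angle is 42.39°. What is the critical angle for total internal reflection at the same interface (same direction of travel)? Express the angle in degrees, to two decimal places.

θ_c ≈ 65.90°

n₂/n₁ = tan 42.39° = 0.9128; the critical angle satisfies sin θ_c = n₂/n₁.
θ_c = arcsin(0.9128) = 65.90°.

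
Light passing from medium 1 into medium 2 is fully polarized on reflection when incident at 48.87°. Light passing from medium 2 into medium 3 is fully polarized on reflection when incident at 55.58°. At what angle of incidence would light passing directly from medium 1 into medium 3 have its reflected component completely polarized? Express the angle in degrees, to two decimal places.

θ_B ≈ 59.10°

n₂/n₁ = tan 48.87° = 1.1451 and n₃/n₂ = tan 55.58° = 1.4594.
Multiplying, n₃/n₁ = 1.1451 × 1.4594 = 1.6711, and θ_B(1→3) = arctan 1.6711 = 59.10°.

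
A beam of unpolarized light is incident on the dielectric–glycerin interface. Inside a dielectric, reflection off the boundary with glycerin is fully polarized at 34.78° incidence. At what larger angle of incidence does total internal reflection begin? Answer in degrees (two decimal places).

θ_c ≈ 43.99°

tan θ_B = n₂/n₁ = tan 34.78° = 0.6945.
Total internal reflection: sin θ_c = n₂/n₁ = 0.6945.
θ_c = arcsin(0.6945) = 43.99°.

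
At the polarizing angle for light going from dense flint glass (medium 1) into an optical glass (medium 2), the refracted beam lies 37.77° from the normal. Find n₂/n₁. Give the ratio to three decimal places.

At Brewster incidence θ_B = 90° − θ_t = 90° − 37.77° = 52.23°.
tan θ_B = n₂/n₁, so n₂/n₁ = tan 52.23° = 1.291.

n₂/n₁ ≈ 1.291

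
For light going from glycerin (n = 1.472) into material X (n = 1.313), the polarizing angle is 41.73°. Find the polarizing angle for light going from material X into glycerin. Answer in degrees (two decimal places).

Reversing the direction swaps n₁ and n₂, so tan θ_B' = 1/tan θ_B and θ_B' = 90° − θ_B.
Hence θ_B' = 90° − 41.73° = 48.27°.

θ_B' ≈ 48.27°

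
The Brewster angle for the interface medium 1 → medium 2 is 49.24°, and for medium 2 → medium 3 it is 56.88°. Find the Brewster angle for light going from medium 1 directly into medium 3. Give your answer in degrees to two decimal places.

θ_B ≈ 60.65°

n₂/n₁ = tan 49.24° = 1.1601 and n₃/n₂ = tan 56.88° = 1.5328.
n₃/n₁ = 1.7783. Then tan θ_B(1→3) = n₃/n₁, so θ_B(1→3) = arctan(1.7783) = 60.65°.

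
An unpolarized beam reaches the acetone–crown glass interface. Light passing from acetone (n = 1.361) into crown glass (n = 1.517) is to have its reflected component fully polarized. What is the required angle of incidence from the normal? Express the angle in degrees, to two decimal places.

Brewster's condition: tan θ_B = n₂/n₁ = 1.517/1.361 = 1.1146.
θ_B = arctan(1.1146) = 48.10°.

θ_B ≈ 48.10°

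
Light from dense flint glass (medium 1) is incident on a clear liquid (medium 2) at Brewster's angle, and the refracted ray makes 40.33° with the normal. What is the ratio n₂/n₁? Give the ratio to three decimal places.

n₂/n₁ ≈ 1.178

At Brewster incidence θ_B = 90° − θ_t = 90° − 40.33° = 49.67°.
tan θ_B = n₂/n₁, so n₂/n₁ = tan 49.67° = 1.178.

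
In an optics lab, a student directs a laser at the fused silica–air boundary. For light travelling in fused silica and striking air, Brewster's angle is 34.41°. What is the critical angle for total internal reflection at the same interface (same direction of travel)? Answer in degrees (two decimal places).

From Brewster, n₂/n₁ = tan θ_B = tan 34.41° = 0.6850.
Then sin θ_c = n₂/n₁ = 0.6850, so θ_c = arcsin 0.6850 = 43.23°.

θ_c ≈ 43.23°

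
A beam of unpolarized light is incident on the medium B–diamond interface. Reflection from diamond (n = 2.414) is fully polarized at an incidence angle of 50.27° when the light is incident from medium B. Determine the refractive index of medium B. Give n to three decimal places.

n ≈ 2.006

At the polarizing angle, tan θ_B = n₂/n₁ with n₁ on the incident side (medium B) and n₂ on the transmitted side (diamond).
n₁ = n₂ / tan θ_B = 2.414 / tan 50.27° = 2.006.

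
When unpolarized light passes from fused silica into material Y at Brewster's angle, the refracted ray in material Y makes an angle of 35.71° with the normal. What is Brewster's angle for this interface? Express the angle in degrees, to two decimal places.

θ_B ≈ 54.29°

Since the reflected and refracted rays are at right angles at the polarizing angle, θ_B + θ_t = 90°.
So θ_B = 90° − θ_t = 90° − 35.71° = 54.29°.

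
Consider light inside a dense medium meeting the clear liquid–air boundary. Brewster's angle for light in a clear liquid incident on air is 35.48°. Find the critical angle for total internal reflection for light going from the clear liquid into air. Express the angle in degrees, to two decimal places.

θ_c ≈ 45.46°

From Brewster, n₂/n₁ = tan θ_B = tan 35.48° = 0.7128.
Then sin θ_c = n₂/n₁ = 0.7128, so θ_c = arcsin 0.7128 = 45.46°.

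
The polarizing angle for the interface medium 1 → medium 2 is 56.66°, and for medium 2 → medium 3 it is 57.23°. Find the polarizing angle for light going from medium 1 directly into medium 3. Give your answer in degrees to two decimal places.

Each Brewster angle gives a ratio: n₂/n₁ = tan 56.66° = 1.5200, n₃/n₂ = tan 57.23° = 1.5535.
Multiplying, n₃/n₁ = 1.5200 × 1.5535 = 2.3614, and θ_B(1→3) = arctan 2.3614 = 67.05°.

θ_B ≈ 67.05°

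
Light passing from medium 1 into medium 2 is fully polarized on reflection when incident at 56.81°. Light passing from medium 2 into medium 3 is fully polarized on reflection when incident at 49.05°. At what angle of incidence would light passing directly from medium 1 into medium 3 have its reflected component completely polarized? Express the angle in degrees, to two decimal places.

θ_B ≈ 60.42°

Each Brewster angle gives a ratio: n₂/n₁ = tan 56.81° = 1.5287, n₃/n₂ = tan 49.05° = 1.1524.
So n₃/n₁ = (n₂/n₁)(n₃/n₂) = 1.5287 × 1.1524 = 1.7617.
θ_B(1→3) = arctan(1.7617) = 60.42°.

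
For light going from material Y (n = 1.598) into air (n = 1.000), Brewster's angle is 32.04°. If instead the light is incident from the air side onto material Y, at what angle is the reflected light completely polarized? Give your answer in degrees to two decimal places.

The two Brewster angles are complementary: θ_B' = 90° − θ_B = 90° − 32.04° = 57.96°.

θ_B' ≈ 57.96°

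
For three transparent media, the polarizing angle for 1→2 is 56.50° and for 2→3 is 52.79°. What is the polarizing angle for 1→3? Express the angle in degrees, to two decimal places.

θ_B ≈ 63.32°

Each Brewster angle gives a ratio: n₂/n₁ = tan 56.50° = 1.5108, n₃/n₂ = tan 52.79° = 1.3170.
So n₃/n₁ = (n₂/n₁)(n₃/n₂) = 1.5108 × 1.3170 = 1.9897.
θ_B(1→3) = arctan(1.9897) = 63.32°.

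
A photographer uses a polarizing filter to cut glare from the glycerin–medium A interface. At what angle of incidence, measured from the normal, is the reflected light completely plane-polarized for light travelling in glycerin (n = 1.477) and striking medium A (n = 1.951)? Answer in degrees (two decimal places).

θ_B ≈ 52.87°

tan θ_B = n₂/n₁ = 1.951/1.477 = 1.3209.
So θ_B = arctan 1.3209 = 52.87°.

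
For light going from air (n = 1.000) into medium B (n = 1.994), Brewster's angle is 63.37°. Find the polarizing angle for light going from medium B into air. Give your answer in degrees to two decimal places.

θ_B' ≈ 26.63°

Reversing the direction swaps n₁ and n₂, so tan θ_B' = 1/tan θ_B and θ_B' = 90° − θ_B.
Hence θ_B' = 90° − 63.37° = 26.63°.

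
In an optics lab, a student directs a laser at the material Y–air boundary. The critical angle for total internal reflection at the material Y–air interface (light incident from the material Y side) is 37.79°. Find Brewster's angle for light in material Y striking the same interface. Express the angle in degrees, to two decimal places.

θ_B ≈ 31.50°

sin θ_c = n₂/n₁, so n₂/n₁ = sin 37.79° = 0.6128.
Brewster: tan θ_B = n₂/n₁ = 0.6128.
θ_B = arctan(0.6128) = 31.50°.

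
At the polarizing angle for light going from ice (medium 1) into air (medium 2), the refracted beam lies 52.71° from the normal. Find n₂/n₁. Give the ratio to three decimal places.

θ_B + θ_t = 90°, so θ_B = 90° − 52.71° = 37.29°.
tan θ_B = n₂/n₁, so n₂/n₁ = tan 37.29° = 0.762.

n₂/n₁ ≈ 0.762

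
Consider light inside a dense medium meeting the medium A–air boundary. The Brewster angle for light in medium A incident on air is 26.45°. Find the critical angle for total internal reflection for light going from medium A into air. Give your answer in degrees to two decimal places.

θ_c ≈ 29.83°

tan θ_B = n₂/n₁ = tan 26.45° = 0.4975.
Total internal reflection: sin θ_c = n₂/n₁ = 0.4975.
θ_c = arcsin(0.4975) = 29.83°.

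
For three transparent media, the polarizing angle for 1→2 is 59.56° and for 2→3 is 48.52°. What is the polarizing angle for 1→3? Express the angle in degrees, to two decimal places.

tan θ_B(1→2) = n₂/n₁ = tan 59.56° = 1.7017.
tan θ_B(2→3) = n₃/n₂ = tan 48.52° = 1.1311.
Multiplying, n₃/n₁ = 1.7017 × 1.1311 = 1.9248, and θ_B(1→3) = arctan 1.9248 = 62.55°.

θ_B ≈ 62.55°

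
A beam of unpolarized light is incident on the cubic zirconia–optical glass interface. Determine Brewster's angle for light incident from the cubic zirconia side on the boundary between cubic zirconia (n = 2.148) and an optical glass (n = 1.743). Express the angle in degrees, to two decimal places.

θ_B ≈ 39.06°

At Brewster's angle the reflected and refracted rays are perpendicular, which with Snell's law gives tan θ_B = n₂/n₁.
Here n₂/n₁ = 1.743/2.148 = 0.8115, and Brewster's law gives tan θ_B = n₂/n₁.
θ_B = arctan(0.8115) = 39.06°.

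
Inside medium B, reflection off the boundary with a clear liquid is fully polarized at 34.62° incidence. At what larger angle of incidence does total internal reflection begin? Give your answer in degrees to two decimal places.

From Brewster, n₂/n₁ = tan θ_B = tan 34.62° = 0.6904.
Then sin θ_c = n₂/n₁ = 0.6904, so θ_c = arcsin 0.6904 = 43.66°.

θ_c ≈ 43.66°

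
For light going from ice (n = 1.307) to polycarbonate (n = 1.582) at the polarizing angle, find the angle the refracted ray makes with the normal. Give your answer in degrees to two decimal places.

tan θ_B = n₂/n₁ = 1.582/1.307 = 1.2104, so θ_B = 50.44°.
Since θ_B + θ_t = 90° at Brewster incidence, θ_t = 90° − 50.44° = 39.56°.

θ_t ≈ 39.56°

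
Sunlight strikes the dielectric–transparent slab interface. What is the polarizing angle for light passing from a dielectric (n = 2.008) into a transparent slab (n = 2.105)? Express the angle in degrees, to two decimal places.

θ_B ≈ 46.35°

Brewster's condition: tan θ_B = n₂/n₁ = 2.105/2.008 = 1.0483.
θ_B = arctan(1.0483) = 46.35°.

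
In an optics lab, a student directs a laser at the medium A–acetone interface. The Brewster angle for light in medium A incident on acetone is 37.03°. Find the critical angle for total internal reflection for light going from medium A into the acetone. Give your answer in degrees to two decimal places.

θ_c ≈ 48.97°

n₂/n₁ = tan 37.03° = 0.7544; the critical angle satisfies sin θ_c = n₂/n₁.
θ_c = arcsin(0.7544) = 48.97°.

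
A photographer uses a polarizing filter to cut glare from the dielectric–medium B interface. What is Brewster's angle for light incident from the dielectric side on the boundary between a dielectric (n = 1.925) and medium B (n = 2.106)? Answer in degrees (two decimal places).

At Brewster's angle the reflected and refracted rays are perpendicular, which with Snell's law gives tan θ_B = n₂/n₁.
Here n₂/n₁ = 2.106/1.925 = 1.0940, and Brewster's law gives tan θ_B = n₂/n₁. Taking the arctangent, θ_B = 47.57°.

θ_B ≈ 47.57°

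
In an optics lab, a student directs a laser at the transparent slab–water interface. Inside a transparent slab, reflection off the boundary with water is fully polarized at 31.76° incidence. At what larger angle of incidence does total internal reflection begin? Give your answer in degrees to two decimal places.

θ_c ≈ 38.25°

n₂/n₁ = tan 31.76° = 0.6191; the critical angle satisfies sin θ_c = n₂/n₁.
θ_c = arcsin(0.6191) = 38.25°.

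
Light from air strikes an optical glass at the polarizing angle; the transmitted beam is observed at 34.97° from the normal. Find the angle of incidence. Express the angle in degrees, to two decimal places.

At Brewster's angle the reflected and refracted rays are perpendicular, so θ_B + θ_t = 90°.
θ_B = 90° − 34.97° = 55.03°.

θ_B ≈ 55.03°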